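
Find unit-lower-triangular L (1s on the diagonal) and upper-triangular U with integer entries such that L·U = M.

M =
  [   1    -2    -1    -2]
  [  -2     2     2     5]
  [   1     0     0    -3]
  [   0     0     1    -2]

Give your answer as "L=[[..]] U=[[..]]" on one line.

  row1 -= -2·row0 → [0,-2,0,1]
  row2 -= 1·row0 → [0,2,1,-1]
  row3 -= 0·row0 → [0,0,1,-2]
  row2 -= -1·row1 → [0,0,1,0]
  row3 -= 0·row1 → [0,0,1,-2]
  row3 -= 1·row2 → [0,0,0,-2]

L=[[1,0,0,0],[-2,1,0,0],[1,-1,1,0],[0,0,1,1]] U=[[1,-2,-1,-2],[0,-2,0,1],[0,0,1,0],[0,0,0,-2]]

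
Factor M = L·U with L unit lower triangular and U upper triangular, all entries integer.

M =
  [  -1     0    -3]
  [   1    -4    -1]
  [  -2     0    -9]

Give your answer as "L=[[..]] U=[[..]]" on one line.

L=[[1,0,0],[-1,1,0],[2,0,1]] U=[[-1,0,-3],[0,-4,-4],[0,0,-3]]

  R1 -= -1·R0 → [0,-4,-4]
  R2 -= 2·R0 → [0,0,-3]
  R2 -= 0·R1 → [0,0,-3]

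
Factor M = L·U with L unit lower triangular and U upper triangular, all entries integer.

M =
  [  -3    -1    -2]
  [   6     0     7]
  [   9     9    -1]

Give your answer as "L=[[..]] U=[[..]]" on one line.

  R1 -= -2·R0 → [0,-2,3]
  R2 -= -3·R0 → [0,6,-7]
  R2 -= -3·R1 → [0,0,2]

L=[[1,0,0],[-2,1,0],[-3,-3,1]] U=[[-3,-1,-2],[0,-2,3],[0,0,2]]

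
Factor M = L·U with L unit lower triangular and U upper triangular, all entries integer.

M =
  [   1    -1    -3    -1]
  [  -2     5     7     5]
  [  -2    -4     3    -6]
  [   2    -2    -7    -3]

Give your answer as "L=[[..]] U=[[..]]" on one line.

  R1 -= -2·R0 → [0,3,1,3]
  R2 -= -2·R0 → [0,-6,-3,-8]
  R3 -= 2·R0 → [0,0,-1,-1]
  R2 -= -2·R1 → [0,0,-1,-2]
  R3 -= 0·R1 → [0,0,-1,-1]
  R3 -= 1·R2 → [0,0,0,1]

L=[[1,0,0,0],[-2,1,0,0],[-2,-2,1,0],[2,0,1,1]] U=[[1,-1,-3,-1],[0,3,1,3],[0,0,-1,-2],[0,0,0,1]]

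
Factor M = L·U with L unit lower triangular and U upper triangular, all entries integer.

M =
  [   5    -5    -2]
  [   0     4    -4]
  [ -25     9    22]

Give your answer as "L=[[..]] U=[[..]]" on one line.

L=[[1,0,0],[0,1,0],[-5,-4,1]] U=[[5,-5,-2],[0,4,-4],[0,0,-4]]

  row1 -= 0·row0 → [0,4,-4]
  row2 -= -5·row0 → [0,-16,12]
  row2 -= -4·row1 → [0,0,-4]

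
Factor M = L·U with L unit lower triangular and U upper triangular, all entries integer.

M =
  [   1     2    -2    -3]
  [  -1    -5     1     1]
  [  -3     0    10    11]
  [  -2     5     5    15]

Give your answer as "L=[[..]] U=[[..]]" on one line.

  r1 -= -1·r0 → [0,-3,-1,-2]
  r2 -= -3·r0 → [0,6,4,2]
  r3 -= -2·r0 → [0,9,1,9]
  r2 -= -2·r1 → [0,0,2,-2]
  r3 -= -3·r1 → [0,0,-2,3]
  r3 -= -1·r2 → [0,0,0,1]

L=[[1,0,0,0],[-1,1,0,0],[-3,-2,1,0],[-2,-3,-1,1]] U=[[1,2,-2,-3],[0,-3,-1,-2],[0,0,2,-2],[0,0,0,1]]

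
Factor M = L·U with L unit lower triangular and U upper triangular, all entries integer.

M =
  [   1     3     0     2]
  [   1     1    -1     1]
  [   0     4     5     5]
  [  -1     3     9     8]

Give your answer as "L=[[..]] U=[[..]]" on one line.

  R1 -= 1·R0 → [0,-2,-1,-1]
  R2 -= 0·R0 → [0,4,5,5]
  R3 -= -1·R0 → [0,6,9,10]
  R2 -= -2·R1 → [0,0,3,3]
  R3 -= -3·R1 → [0,0,6,7]
  R3 -= 2·R2 → [0,0,0,1]

L=[[1,0,0,0],[1,1,0,0],[0,-2,1,0],[-1,-3,2,1]] U=[[1,3,0,2],[0,-2,-1,-1],[0,0,3,3],[0,0,0,1]]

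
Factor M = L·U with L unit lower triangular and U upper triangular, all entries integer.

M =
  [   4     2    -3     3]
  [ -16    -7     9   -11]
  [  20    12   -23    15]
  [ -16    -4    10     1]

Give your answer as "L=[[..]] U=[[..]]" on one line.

  row1 -= -4·row0 → [0,1,-3,1]
  row2 -= 5·row0 → [0,2,-8,0]
  row3 -= -4·row0 → [0,4,-2,13]
  row2 -= 2·row1 → [0,0,-2,-2]
  row3 -= 4·row1 → [0,0,10,9]
  row3 -= -5·row2 → [0,0,0,-1]

L=[[1,0,0,0],[-4,1,0,0],[5,2,1,0],[-4,4,-5,1]] U=[[4,2,-3,3],[0,1,-3,1],[0,0,-2,-2],[0,0,0,-1]]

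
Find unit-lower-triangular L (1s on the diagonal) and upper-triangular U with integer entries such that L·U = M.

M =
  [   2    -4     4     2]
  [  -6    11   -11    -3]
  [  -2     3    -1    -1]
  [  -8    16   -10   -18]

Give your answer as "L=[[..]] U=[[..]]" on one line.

  R1 -= -3·R0 → [0,-1,1,3]
  R2 -= -1·R0 → [0,-1,3,1]
  R3 -= -4·R0 → [0,0,6,-10]
  R2 -= 1·R1 → [0,0,2,-2]
  R3 -= 0·R1 → [0,0,6,-10]
  R3 -= 3·R2 → [0,0,0,-4]

L=[[1,0,0,0],[-3,1,0,0],[-1,1,1,0],[-4,0,3,1]] U=[[2,-4,4,2],[0,-1,1,3],[0,0,2,-2],[0,0,0,-4]]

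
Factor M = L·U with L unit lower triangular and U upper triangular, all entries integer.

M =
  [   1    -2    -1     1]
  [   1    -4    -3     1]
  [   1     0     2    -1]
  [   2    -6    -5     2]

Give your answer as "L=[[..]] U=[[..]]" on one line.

L=[[1,0,0,0],[1,1,0,0],[1,-1,1,0],[2,1,-1,1]] U=[[1,-2,-1,1],[0,-2,-2,0],[0,0,1,-2],[0,0,0,-2]]

  row1 -= 1·row0 → [0,-2,-2,0]
  row2 -= 1·row0 → [0,2,3,-2]
  row3 -= 2·row0 → [0,-2,-3,0]
  row2 -= -1·row1 → [0,0,1,-2]
  row3 -= 1·row1 → [0,0,-1,0]
  row3 -= -1·row2 → [0,0,0,-2]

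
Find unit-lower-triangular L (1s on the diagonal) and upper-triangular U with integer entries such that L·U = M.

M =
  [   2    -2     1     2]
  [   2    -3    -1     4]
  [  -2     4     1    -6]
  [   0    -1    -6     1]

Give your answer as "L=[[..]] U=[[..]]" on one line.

  r1 -= 1·r0 → [0,-1,-2,2]
  r2 -= -1·r0 → [0,2,2,-4]
  r3 -= 0·r0 → [0,-1,-6,1]
  r2 -= -2·r1 → [0,0,-2,0]
  r3 -= 1·r1 → [0,0,-4,-1]
  r3 -= 2·r2 → [0,0,0,-1]

L=[[1,0,0,0],[1,1,0,0],[-1,-2,1,0],[0,1,2,1]] U=[[2,-2,1,2],[0,-1,-2,2],[0,0,-2,0],[0,0,0,-1]]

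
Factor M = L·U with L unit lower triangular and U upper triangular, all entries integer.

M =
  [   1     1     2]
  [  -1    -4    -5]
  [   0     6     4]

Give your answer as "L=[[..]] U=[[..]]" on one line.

L=[[1,0,0],[-1,1,0],[0,-2,1]] U=[[1,1,2],[0,-3,-3],[0,0,-2]]

  R1 -= -1·R0 → [0,-3,-3]
  R2 -= 0·R0 → [0,6,4]
  R2 -= -2·R1 → [0,0,-2]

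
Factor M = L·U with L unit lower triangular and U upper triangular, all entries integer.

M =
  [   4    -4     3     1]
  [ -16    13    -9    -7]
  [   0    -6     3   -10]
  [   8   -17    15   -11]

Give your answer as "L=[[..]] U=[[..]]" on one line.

L=[[1,0,0,0],[-4,1,0,0],[0,2,1,0],[2,3,0,1]] U=[[4,-4,3,1],[0,-3,3,-3],[0,0,-3,-4],[0,0,0,-4]]

  R1 -= -4·R0 → [0,-3,3,-3]
  R2 -= 0·R0 → [0,-6,3,-10]
  R3 -= 2·R0 → [0,-9,9,-13]
  R2 -= 2·R1 → [0,0,-3,-4]
  R3 -= 3·R1 → [0,0,0,-4]
  R3 -= 0·R2 → [0,0,0,-4]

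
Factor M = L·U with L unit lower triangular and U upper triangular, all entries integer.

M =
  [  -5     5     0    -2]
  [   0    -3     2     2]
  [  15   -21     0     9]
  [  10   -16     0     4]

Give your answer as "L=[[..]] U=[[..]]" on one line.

L=[[1,0,0,0],[0,1,0,0],[-3,2,1,0],[-2,2,1,1]] U=[[-5,5,0,-2],[0,-3,2,2],[0,0,-4,-1],[0,0,0,-3]]

  r1 -= 0·r0 → [0,-3,2,2]
  r2 -= -3·r0 → [0,-6,0,3]
  r3 -= -2·r0 → [0,-6,0,0]
  r2 -= 2·r1 → [0,0,-4,-1]
  r3 -= 2·r1 → [0,0,-4,-4]
  r3 -= 1·r2 → [0,0,0,-3]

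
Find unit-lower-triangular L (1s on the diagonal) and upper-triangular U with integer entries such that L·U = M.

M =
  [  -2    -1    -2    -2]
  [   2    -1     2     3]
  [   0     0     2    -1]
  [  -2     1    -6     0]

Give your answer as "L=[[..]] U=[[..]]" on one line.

  R1 -= -1·R0 → [0,-2,0,1]
  R2 -= 0·R0 → [0,0,2,-1]
  R3 -= 1·R0 → [0,2,-4,2]
  R2 -= 0·R1 → [0,0,2,-1]
  R3 -= -1·R1 → [0,0,-4,3]
  R3 -= -2·R2 → [0,0,0,1]

L=[[1,0,0,0],[-1,1,0,0],[0,0,1,0],[1,-1,-2,1]] U=[[-2,-1,-2,-2],[0,-2,0,1],[0,0,2,-1],[0,0,0,1]]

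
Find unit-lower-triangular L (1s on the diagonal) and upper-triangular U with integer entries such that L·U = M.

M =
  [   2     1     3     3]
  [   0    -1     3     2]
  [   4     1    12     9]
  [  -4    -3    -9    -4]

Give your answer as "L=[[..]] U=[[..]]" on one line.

L=[[1,0,0,0],[0,1,0,0],[2,1,1,0],[-2,1,-2,1]] U=[[2,1,3,3],[0,-1,3,2],[0,0,3,1],[0,0,0,2]]

  R1 -= 0·R0 → [0,-1,3,2]
  R2 -= 2·R0 → [0,-1,6,3]
  R3 -= -2·R0 → [0,-1,-3,2]
  R2 -= 1·R1 → [0,0,3,1]
  R3 -= 1·R1 → [0,0,-6,0]
  R3 -= -2·R2 → [0,0,0,2]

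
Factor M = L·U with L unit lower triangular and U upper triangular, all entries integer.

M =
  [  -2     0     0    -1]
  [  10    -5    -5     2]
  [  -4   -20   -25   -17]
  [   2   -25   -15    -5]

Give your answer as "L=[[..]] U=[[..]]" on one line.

  row1 -= -5·row0 → [0,-5,-5,-3]
  row2 -= 2·row0 → [0,-20,-25,-15]
  row3 -= -1·row0 → [0,-25,-15,-6]
  row2 -= 4·row1 → [0,0,-5,-3]
  row3 -= 5·row1 → [0,0,10,9]
  row3 -= -2·row2 → [0,0,0,3]

L=[[1,0,0,0],[-5,1,0,0],[2,4,1,0],[-1,5,-2,1]] U=[[-2,0,0,-1],[0,-5,-5,-3],[0,0,-5,-3],[0,0,0,3]]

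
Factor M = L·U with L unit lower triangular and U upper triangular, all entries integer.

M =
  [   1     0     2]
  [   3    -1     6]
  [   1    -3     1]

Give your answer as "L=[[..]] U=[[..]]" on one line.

  r1 -= 3·r0 → [0,-1,0]
  r2 -= 1·r0 → [0,-3,-1]
  r2 -= 3·r1 → [0,0,-1]

L=[[1,0,0],[3,1,0],[1,3,1]] U=[[1,0,2],[0,-1,0],[0,0,-1]]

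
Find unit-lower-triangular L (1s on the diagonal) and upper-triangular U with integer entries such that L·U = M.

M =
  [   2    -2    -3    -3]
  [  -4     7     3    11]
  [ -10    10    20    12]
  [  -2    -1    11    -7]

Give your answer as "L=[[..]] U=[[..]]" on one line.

L=[[1,0,0,0],[-2,1,0,0],[-5,0,1,0],[-1,-1,1,1]] U=[[2,-2,-3,-3],[0,3,-3,5],[0,0,5,-3],[0,0,0,-2]]

  row1 -= -2·row0 → [0,3,-3,5]
  row2 -= -5·row0 → [0,0,5,-3]
  row3 -= -1·row0 → [0,-3,8,-10]
  row2 -= 0·row1 → [0,0,5,-3]
  row3 -= -1·row1 → [0,0,5,-5]
  row3 -= 1·row2 → [0,0,0,-2]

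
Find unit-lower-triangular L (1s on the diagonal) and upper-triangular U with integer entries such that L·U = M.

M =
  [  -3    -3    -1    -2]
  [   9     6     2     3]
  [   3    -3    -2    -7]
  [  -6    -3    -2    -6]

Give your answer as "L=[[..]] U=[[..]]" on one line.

  row1 -= -3·row0 → [0,-3,-1,-3]
  row2 -= -1·row0 → [0,-6,-3,-9]
  row3 -= 2·row0 → [0,3,0,-2]
  row2 -= 2·row1 → [0,0,-1,-3]
  row3 -= -1·row1 → [0,0,-1,-5]
  row3 -= 1·row2 → [0,0,0,-2]

L=[[1,0,0,0],[-3,1,0,0],[-1,2,1,0],[2,-1,1,1]] U=[[-3,-3,-1,-2],[0,-3,-1,-3],[0,0,-1,-3],[0,0,0,-2]]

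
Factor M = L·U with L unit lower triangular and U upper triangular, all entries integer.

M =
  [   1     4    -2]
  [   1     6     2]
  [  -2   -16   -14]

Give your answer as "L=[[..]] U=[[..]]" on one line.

L=[[1,0,0],[1,1,0],[-2,-4,1]] U=[[1,4,-2],[0,2,4],[0,0,-2]]

  row1 -= 1·row0 → [0,2,4]
  row2 -= -2·row0 → [0,-8,-18]
  row2 -= -4·row1 → [0,0,-2]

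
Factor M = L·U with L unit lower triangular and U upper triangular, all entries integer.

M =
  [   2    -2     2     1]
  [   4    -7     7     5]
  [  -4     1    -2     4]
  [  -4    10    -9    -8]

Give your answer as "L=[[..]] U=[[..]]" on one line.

L=[[1,0,0,0],[2,1,0,0],[-2,1,1,0],[-2,-2,-1,1]] U=[[2,-2,2,1],[0,-3,3,3],[0,0,-1,3],[0,0,0,3]]

  row1 -= 2·row0 → [0,-3,3,3]
  row2 -= -2·row0 → [0,-3,2,6]
  row3 -= -2·row0 → [0,6,-5,-6]
  row2 -= 1·row1 → [0,0,-1,3]
  row3 -= -2·row1 → [0,0,1,0]
  row3 -= -1·row2 → [0,0,0,3]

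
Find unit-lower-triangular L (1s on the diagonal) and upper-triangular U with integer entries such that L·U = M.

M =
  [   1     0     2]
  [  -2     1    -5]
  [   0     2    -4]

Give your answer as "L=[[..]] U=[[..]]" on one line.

L=[[1,0,0],[-2,1,0],[0,2,1]] U=[[1,0,2],[0,1,-1],[0,0,-2]]

  row1 -= -2·row0 → [0,1,-1]
  row2 -= 0·row0 → [0,2,-4]
  row2 -= 2·row1 → [0,0,-2]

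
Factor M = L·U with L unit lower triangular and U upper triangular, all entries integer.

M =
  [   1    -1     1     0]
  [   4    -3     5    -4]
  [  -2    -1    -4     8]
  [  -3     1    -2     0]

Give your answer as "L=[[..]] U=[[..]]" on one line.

L=[[1,0,0,0],[4,1,0,0],[-2,-3,1,0],[-3,-2,3,1]] U=[[1,-1,1,0],[0,1,1,-4],[0,0,1,-4],[0,0,0,4]]

  R1 -= 4·R0 → [0,1,1,-4]
  R2 -= -2·R0 → [0,-3,-2,8]
  R3 -= -3·R0 → [0,-2,1,0]
  R2 -= -3·R1 → [0,0,1,-4]
  R3 -= -2·R1 → [0,0,3,-8]
  R3 -= 3·R2 → [0,0,0,4]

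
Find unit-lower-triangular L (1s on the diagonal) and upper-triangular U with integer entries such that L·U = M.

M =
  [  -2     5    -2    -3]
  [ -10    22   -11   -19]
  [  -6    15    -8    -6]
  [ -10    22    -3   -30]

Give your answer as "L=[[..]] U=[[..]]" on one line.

L=[[1,0,0,0],[5,1,0,0],[3,0,1,0],[5,1,-4,1]] U=[[-2,5,-2,-3],[0,-3,-1,-4],[0,0,-2,3],[0,0,0,1]]

  r1 -= 5·r0 → [0,-3,-1,-4]
  r2 -= 3·r0 → [0,0,-2,3]
  r3 -= 5·r0 → [0,-3,7,-15]
  r2 -= 0·r1 → [0,0,-2,3]
  r3 -= 1·r1 → [0,0,8,-11]
  r3 -= -4·r2 → [0,0,0,1]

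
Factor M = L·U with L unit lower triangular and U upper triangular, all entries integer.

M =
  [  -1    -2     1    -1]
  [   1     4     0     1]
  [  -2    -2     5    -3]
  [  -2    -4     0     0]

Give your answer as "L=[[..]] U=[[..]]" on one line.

  r1 -= -1·r0 → [0,2,1,0]
  r2 -= 2·r0 → [0,2,3,-1]
  r3 -= 2·r0 → [0,0,-2,2]
  r2 -= 1·r1 → [0,0,2,-1]
  r3 -= 0·r1 → [0,0,-2,2]
  r3 -= -1·r2 → [0,0,0,1]

L=[[1,0,0,0],[-1,1,0,0],[2,1,1,0],[2,0,-1,1]] U=[[-1,-2,1,-1],[0,2,1,0],[0,0,2,-1],[0,0,0,1]]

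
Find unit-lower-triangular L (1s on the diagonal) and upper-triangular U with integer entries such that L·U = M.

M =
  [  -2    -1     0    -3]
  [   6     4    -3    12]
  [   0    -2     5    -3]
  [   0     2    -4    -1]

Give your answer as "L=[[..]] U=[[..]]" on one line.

L=[[1,0,0,0],[-3,1,0,0],[0,-2,1,0],[0,2,-2,1]] U=[[-2,-1,0,-3],[0,1,-3,3],[0,0,-1,3],[0,0,0,-1]]

  r1 -= -3·r0 → [0,1,-3,3]
  r2 -= 0·r0 → [0,-2,5,-3]
  r3 -= 0·r0 → [0,2,-4,-1]
  r2 -= -2·r1 → [0,0,-1,3]
  r3 -= 2·r1 → [0,0,2,-7]
  r3 -= -2·r2 → [0,0,0,-1]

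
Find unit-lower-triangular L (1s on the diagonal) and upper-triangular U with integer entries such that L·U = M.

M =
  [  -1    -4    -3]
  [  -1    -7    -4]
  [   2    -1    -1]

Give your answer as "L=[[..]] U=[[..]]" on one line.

L=[[1,0,0],[1,1,0],[-2,3,1]] U=[[-1,-4,-3],[0,-3,-1],[0,0,-4]]

  row1 -= 1·row0 → [0,-3,-1]
  row2 -= -2·row0 → [0,-9,-7]
  row2 -= 3·row1 → [0,0,-4]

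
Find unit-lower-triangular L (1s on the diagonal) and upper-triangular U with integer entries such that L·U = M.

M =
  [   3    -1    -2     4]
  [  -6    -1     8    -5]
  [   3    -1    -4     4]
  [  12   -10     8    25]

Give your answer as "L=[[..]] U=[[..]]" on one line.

  R1 -= -2·R0 → [0,-3,4,3]
  R2 -= 1·R0 → [0,0,-2,0]
  R3 -= 4·R0 → [0,-6,16,9]
  R2 -= 0·R1 → [0,0,-2,0]
  R3 -= 2·R1 → [0,0,8,3]
  R3 -= -4·R2 → [0,0,0,3]

L=[[1,0,0,0],[-2,1,0,0],[1,0,1,0],[4,2,-4,1]] U=[[3,-1,-2,4],[0,-3,4,3],[0,0,-2,0],[0,0,0,3]]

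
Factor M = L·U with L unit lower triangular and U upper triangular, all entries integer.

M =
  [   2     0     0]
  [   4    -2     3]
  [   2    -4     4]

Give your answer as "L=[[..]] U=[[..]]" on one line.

L=[[1,0,0],[2,1,0],[1,2,1]] U=[[2,0,0],[0,-2,3],[0,0,-2]]

  row1 -= 2·row0 → [0,-2,3]
  row2 -= 1·row0 → [0,-4,4]
  row2 -= 2·row1 → [0,0,-2]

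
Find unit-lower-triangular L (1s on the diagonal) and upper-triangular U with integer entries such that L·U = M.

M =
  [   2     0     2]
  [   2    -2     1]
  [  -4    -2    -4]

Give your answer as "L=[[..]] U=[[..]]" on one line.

L=[[1,0,0],[1,1,0],[-2,1,1]] U=[[2,0,2],[0,-2,-1],[0,0,1]]

  R1 -= 1·R0 → [0,-2,-1]
  R2 -= -2·R0 → [0,-2,0]
  R2 -= 1·R1 → [0,0,1]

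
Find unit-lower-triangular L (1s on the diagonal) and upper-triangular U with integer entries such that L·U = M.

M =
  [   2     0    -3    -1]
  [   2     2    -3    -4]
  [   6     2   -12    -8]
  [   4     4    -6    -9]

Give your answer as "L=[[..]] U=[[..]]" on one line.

L=[[1,0,0,0],[1,1,0,0],[3,1,1,0],[2,2,0,1]] U=[[2,0,-3,-1],[0,2,0,-3],[0,0,-3,-2],[0,0,0,-1]]

  r1 -= 1·r0 → [0,2,0,-3]
  r2 -= 3·r0 → [0,2,-3,-5]
  r3 -= 2·r0 → [0,4,0,-7]
  r2 -= 1·r1 → [0,0,-3,-2]
  r3 -= 2·r1 → [0,0,0,-1]
  r3 -= 0·r2 → [0,0,0,-1]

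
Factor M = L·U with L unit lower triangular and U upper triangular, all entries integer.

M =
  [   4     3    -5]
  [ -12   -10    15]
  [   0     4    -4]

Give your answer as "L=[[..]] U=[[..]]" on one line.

  row1 -= -3·row0 → [0,-1,0]
  row2 -= 0·row0 → [0,4,-4]
  row2 -= -4·row1 → [0,0,-4]

L=[[1,0,0],[-3,1,0],[0,-4,1]] U=[[4,3,-5],[0,-1,0],[0,0,-4]]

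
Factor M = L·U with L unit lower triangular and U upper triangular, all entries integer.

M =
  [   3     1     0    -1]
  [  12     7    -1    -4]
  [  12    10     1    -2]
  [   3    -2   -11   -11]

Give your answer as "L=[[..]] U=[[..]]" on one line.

  row1 -= 4·row0 → [0,3,-1,0]
  row2 -= 4·row0 → [0,6,1,2]
  row3 -= 1·row0 → [0,-3,-11,-10]
  row2 -= 2·row1 → [0,0,3,2]
  row3 -= -1·row1 → [0,0,-12,-10]
  row3 -= -4·row2 → [0,0,0,-2]

L=[[1,0,0,0],[4,1,0,0],[4,2,1,0],[1,-1,-4,1]] U=[[3,1,0,-1],[0,3,-1,0],[0,0,3,2],[0,0,0,-2]]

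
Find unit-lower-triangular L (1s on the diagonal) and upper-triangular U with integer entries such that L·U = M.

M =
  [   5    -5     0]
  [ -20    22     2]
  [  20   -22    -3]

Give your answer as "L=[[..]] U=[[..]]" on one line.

  R1 -= -4·R0 → [0,2,2]
  R2 -= 4·R0 → [0,-2,-3]
  R2 -= -1·R1 → [0,0,-1]

L=[[1,0,0],[-4,1,0],[4,-1,1]] U=[[5,-5,0],[0,2,2],[0,0,-1]]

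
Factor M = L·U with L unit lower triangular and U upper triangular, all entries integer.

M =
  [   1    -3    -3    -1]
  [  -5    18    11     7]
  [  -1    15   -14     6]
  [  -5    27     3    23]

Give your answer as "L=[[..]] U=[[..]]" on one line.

  r1 -= -5·r0 → [0,3,-4,2]
  r2 -= -1·r0 → [0,12,-17,5]
  r3 -= -5·r0 → [0,12,-12,18]
  r2 -= 4·r1 → [0,0,-1,-3]
  r3 -= 4·r1 → [0,0,4,10]
  r3 -= -4·r2 → [0,0,0,-2]

L=[[1,0,0,0],[-5,1,0,0],[-1,4,1,0],[-5,4,-4,1]] U=[[1,-3,-3,-1],[0,3,-4,2],[0,0,-1,-3],[0,0,0,-2]]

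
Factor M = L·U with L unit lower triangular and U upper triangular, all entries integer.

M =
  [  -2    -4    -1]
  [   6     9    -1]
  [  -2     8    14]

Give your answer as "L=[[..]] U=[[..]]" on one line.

L=[[1,0,0],[-3,1,0],[1,-4,1]] U=[[-2,-4,-1],[0,-3,-4],[0,0,-1]]

  R1 -= -3·R0 → [0,-3,-4]
  R2 -= 1·R0 → [0,12,15]
  R2 -= -4·R1 → [0,0,-1]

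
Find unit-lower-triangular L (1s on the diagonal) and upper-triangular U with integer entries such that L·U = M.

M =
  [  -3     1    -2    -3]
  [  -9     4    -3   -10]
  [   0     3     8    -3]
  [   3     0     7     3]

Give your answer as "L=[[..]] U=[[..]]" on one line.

L=[[1,0,0,0],[3,1,0,0],[0,3,1,0],[-1,1,-2,1]] U=[[-3,1,-2,-3],[0,1,3,-1],[0,0,-1,0],[0,0,0,1]]

  r1 -= 3·r0 → [0,1,3,-1]
  r2 -= 0·r0 → [0,3,8,-3]
  r3 -= -1·r0 → [0,1,5,0]
  r2 -= 3·r1 → [0,0,-1,0]
  r3 -= 1·r1 → [0,0,2,1]
  r3 -= -2·r2 → [0,0,0,1]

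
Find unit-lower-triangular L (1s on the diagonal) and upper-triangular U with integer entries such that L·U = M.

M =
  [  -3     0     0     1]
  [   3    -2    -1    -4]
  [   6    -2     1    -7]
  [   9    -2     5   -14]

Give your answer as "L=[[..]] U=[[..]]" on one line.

  r1 -= -1·r0 → [0,-2,-1,-3]
  r2 -= -2·r0 → [0,-2,1,-5]
  r3 -= -3·r0 → [0,-2,5,-11]
  r2 -= 1·r1 → [0,0,2,-2]
  r3 -= 1·r1 → [0,0,6,-8]
  r3 -= 3·r2 → [0,0,0,-2]

L=[[1,0,0,0],[-1,1,0,0],[-2,1,1,0],[-3,1,3,1]] U=[[-3,0,0,1],[0,-2,-1,-3],[0,0,2,-2],[0,0,0,-2]]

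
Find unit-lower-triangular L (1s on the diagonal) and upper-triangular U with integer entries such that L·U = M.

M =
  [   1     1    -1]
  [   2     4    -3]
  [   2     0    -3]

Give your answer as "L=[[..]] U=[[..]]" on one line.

L=[[1,0,0],[2,1,0],[2,-1,1]] U=[[1,1,-1],[0,2,-1],[0,0,-2]]

  r1 -= 2·r0 → [0,2,-1]
  r2 -= 2·r0 → [0,-2,-1]
  r2 -= -1·r1 → [0,0,-2]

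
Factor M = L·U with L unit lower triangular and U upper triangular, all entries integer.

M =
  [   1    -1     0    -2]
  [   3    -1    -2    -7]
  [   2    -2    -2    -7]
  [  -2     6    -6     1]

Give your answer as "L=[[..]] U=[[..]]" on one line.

L=[[1,0,0,0],[3,1,0,0],[2,0,1,0],[-2,2,1,1]] U=[[1,-1,0,-2],[0,2,-2,-1],[0,0,-2,-3],[0,0,0,2]]

  R1 -= 3·R0 → [0,2,-2,-1]
  R2 -= 2·R0 → [0,0,-2,-3]
  R3 -= -2·R0 → [0,4,-6,-3]
  R2 -= 0·R1 → [0,0,-2,-3]
  R3 -= 2·R1 → [0,0,-2,-1]
  R3 -= 1·R2 → [0,0,0,2]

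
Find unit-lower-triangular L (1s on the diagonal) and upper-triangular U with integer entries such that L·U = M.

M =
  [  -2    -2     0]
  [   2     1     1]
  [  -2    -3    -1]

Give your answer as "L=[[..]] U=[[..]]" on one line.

L=[[1,0,0],[-1,1,0],[1,1,1]] U=[[-2,-2,0],[0,-1,1],[0,0,-2]]

  row1 -= -1·row0 → [0,-1,1]
  row2 -= 1·row0 → [0,-1,-1]
  row2 -= 1·row1 → [0,0,-2]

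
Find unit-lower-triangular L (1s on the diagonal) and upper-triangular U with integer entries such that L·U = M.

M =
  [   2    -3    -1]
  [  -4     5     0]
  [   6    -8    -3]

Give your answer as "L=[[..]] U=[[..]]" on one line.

L=[[1,0,0],[-2,1,0],[3,-1,1]] U=[[2,-3,-1],[0,-1,-2],[0,0,-2]]

  row1 -= -2·row0 → [0,-1,-2]
  row2 -= 3·row0 → [0,1,0]
  row2 -= -1·row1 → [0,0,-2]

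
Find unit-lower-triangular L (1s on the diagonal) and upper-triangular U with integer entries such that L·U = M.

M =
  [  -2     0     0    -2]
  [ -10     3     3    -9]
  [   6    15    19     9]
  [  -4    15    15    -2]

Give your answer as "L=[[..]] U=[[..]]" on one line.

  row1 -= 5·row0 → [0,3,3,1]
  row2 -= -3·row0 → [0,15,19,3]
  row3 -= 2·row0 → [0,15,15,2]
  row2 -= 5·row1 → [0,0,4,-2]
  row3 -= 5·row1 → [0,0,0,-3]
  row3 -= 0·row2 → [0,0,0,-3]

L=[[1,0,0,0],[5,1,0,0],[-3,5,1,0],[2,5,0,1]] U=[[-2,0,0,-2],[0,3,3,1],[0,0,4,-2],[0,0,0,-3]]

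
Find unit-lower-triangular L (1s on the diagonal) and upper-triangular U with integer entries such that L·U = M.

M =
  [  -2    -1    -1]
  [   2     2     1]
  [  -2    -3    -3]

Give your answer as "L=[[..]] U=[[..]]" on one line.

  row1 -= -1·row0 → [0,1,0]
  row2 -= 1·row0 → [0,-2,-2]
  row2 -= -2·row1 → [0,0,-2]

L=[[1,0,0],[-1,1,0],[1,-2,1]] U=[[-2,-1,-1],[0,1,0],[0,0,-2]]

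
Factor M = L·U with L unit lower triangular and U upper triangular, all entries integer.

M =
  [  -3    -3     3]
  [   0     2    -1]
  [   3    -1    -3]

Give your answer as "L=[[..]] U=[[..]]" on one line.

  row1 -= 0·row0 → [0,2,-1]
  row2 -= -1·row0 → [0,-4,0]
  row2 -= -2·row1 → [0,0,-2]

L=[[1,0,0],[0,1,0],[-1,-2,1]] U=[[-3,-3,3],[0,2,-1],[0,0,-2]]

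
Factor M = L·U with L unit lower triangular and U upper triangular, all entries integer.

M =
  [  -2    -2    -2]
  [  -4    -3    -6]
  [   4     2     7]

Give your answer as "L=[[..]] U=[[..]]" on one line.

  R1 -= 2·R0 → [0,1,-2]
  R2 -= -2·R0 → [0,-2,3]
  R2 -= -2·R1 → [0,0,-1]

L=[[1,0,0],[2,1,0],[-2,-2,1]] U=[[-2,-2,-2],[0,1,-2],[0,0,-1]]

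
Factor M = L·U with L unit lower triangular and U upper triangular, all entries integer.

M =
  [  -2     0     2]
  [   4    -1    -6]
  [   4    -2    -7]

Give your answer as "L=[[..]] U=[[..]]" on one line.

  R1 -= -2·R0 → [0,-1,-2]
  R2 -= -2·R0 → [0,-2,-3]
  R2 -= 2·R1 → [0,0,1]

L=[[1,0,0],[-2,1,0],[-2,2,1]] U=[[-2,0,2],[0,-1,-2],[0,0,1]]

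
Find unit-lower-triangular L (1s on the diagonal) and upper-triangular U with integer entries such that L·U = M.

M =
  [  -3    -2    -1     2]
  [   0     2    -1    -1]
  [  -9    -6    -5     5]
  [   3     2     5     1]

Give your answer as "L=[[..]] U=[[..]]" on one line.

L=[[1,0,0,0],[0,1,0,0],[3,0,1,0],[-1,0,-2,1]] U=[[-3,-2,-1,2],[0,2,-1,-1],[0,0,-2,-1],[0,0,0,1]]

  row1 -= 0·row0 → [0,2,-1,-1]
  row2 -= 3·row0 → [0,0,-2,-1]
  row3 -= -1·row0 → [0,0,4,3]
  row2 -= 0·row1 → [0,0,-2,-1]
  row3 -= 0·row1 → [0,0,4,3]
  row3 -= -2·row2 → [0,0,0,1]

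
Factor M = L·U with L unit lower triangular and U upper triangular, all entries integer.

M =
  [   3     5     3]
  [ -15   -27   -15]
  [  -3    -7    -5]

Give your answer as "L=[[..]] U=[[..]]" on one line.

L=[[1,0,0],[-5,1,0],[-1,1,1]] U=[[3,5,3],[0,-2,0],[0,0,-2]]

  R1 -= -5·R0 → [0,-2,0]
  R2 -= -1·R0 → [0,-2,-2]
  R2 -= 1·R1 → [0,0,-2]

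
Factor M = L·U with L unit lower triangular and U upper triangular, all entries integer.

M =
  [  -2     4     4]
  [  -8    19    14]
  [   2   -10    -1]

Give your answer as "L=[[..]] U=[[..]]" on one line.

L=[[1,0,0],[4,1,0],[-1,-2,1]] U=[[-2,4,4],[0,3,-2],[0,0,-1]]

  r1 -= 4·r0 → [0,3,-2]
  r2 -= -1·r0 → [0,-6,3]
  r2 -= -2·r1 → [0,0,-1]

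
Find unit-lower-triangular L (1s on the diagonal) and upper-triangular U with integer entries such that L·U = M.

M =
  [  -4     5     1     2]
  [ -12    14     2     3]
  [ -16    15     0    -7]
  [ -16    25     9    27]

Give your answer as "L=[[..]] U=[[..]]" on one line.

  R1 -= 3·R0 → [0,-1,-1,-3]
  R2 -= 4·R0 → [0,-5,-4,-15]
  R3 -= 4·R0 → [0,5,5,19]
  R2 -= 5·R1 → [0,0,1,0]
  R3 -= -5·R1 → [0,0,0,4]
  R3 -= 0·R2 → [0,0,0,4]

L=[[1,0,0,0],[3,1,0,0],[4,5,1,0],[4,-5,0,1]] U=[[-4,5,1,2],[0,-1,-1,-3],[0,0,1,0],[0,0,0,4]]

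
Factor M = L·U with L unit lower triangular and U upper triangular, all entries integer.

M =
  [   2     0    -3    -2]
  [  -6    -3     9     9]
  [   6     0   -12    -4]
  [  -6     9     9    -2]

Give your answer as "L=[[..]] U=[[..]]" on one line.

L=[[1,0,0,0],[-3,1,0,0],[3,0,1,0],[-3,-3,0,1]] U=[[2,0,-3,-2],[0,-3,0,3],[0,0,-3,2],[0,0,0,1]]

  R1 -= -3·R0 → [0,-3,0,3]
  R2 -= 3·R0 → [0,0,-3,2]
  R3 -= -3·R0 → [0,9,0,-8]
  R2 -= 0·R1 → [0,0,-3,2]
  R3 -= -3·R1 → [0,0,0,1]
  R3 -= 0·R2 → [0,0,0,1]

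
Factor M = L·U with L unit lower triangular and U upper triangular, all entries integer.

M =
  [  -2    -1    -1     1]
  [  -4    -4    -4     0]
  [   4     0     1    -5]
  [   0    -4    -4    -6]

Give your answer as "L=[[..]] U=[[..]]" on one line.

L=[[1,0,0,0],[2,1,0,0],[-2,1,1,0],[0,2,0,1]] U=[[-2,-1,-1,1],[0,-2,-2,-2],[0,0,1,-1],[0,0,0,-2]]

  r1 -= 2·r0 → [0,-2,-2,-2]
  r2 -= -2·r0 → [0,-2,-1,-3]
  r3 -= 0·r0 → [0,-4,-4,-6]
  r2 -= 1·r1 → [0,0,1,-1]
  r3 -= 2·r1 → [0,0,0,-2]
  r3 -= 0·r2 → [0,0,0,-2]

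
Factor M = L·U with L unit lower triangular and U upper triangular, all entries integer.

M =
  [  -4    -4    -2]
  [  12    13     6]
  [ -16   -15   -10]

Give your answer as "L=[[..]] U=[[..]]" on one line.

L=[[1,0,0],[-3,1,0],[4,1,1]] U=[[-4,-4,-2],[0,1,0],[0,0,-2]]

  r1 -= -3·r0 → [0,1,0]
  r2 -= 4·r0 → [0,1,-2]
  r2 -= 1·r1 → [0,0,-2]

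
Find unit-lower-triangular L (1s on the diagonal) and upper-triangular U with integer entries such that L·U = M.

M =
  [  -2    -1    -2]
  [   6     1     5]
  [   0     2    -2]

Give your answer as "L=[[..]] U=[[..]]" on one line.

L=[[1,0,0],[-3,1,0],[0,-1,1]] U=[[-2,-1,-2],[0,-2,-1],[0,0,-3]]

  r1 -= -3·r0 → [0,-2,-1]
  r2 -= 0·r0 → [0,2,-2]
  r2 -= -1·r1 → [0,0,-3]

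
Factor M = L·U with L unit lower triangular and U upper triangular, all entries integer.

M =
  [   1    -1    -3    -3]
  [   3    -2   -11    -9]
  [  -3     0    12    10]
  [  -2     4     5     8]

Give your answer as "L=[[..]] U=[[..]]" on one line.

L=[[1,0,0,0],[3,1,0,0],[-3,-3,1,0],[-2,2,-1,1]] U=[[1,-1,-3,-3],[0,1,-2,0],[0,0,-3,1],[0,0,0,3]]

  r1 -= 3·r0 → [0,1,-2,0]
  r2 -= -3·r0 → [0,-3,3,1]
  r3 -= -2·r0 → [0,2,-1,2]
  r2 -= -3·r1 → [0,0,-3,1]
  r3 -= 2·r1 → [0,0,3,2]
  r3 -= -1·r2 → [0,0,0,3]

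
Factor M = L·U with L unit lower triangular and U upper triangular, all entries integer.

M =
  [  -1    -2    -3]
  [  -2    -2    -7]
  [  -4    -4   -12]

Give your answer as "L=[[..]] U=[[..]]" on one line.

L=[[1,0,0],[2,1,0],[4,2,1]] U=[[-1,-2,-3],[0,2,-1],[0,0,2]]

  r1 -= 2·r0 → [0,2,-1]
  r2 -= 4·r0 → [0,4,0]
  r2 -= 2·r1 → [0,0,2]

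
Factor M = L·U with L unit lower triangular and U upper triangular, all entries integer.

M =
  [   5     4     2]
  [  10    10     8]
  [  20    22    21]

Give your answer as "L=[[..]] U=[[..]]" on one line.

  R1 -= 2·R0 → [0,2,4]
  R2 -= 4·R0 → [0,6,13]
  R2 -= 3·R1 → [0,0,1]

L=[[1,0,0],[2,1,0],[4,3,1]] U=[[5,4,2],[0,2,4],[0,0,1]]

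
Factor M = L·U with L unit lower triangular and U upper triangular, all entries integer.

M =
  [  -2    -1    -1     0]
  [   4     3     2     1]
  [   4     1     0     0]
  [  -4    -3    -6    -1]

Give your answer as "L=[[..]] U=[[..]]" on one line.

  row1 -= -2·row0 → [0,1,0,1]
  row2 -= -2·row0 → [0,-1,-2,0]
  row3 -= 2·row0 → [0,-1,-4,-1]
  row2 -= -1·row1 → [0,0,-2,1]
  row3 -= -1·row1 → [0,0,-4,0]
  row3 -= 2·row2 → [0,0,0,-2]

L=[[1,0,0,0],[-2,1,0,0],[-2,-1,1,0],[2,-1,2,1]] U=[[-2,-1,-1,0],[0,1,0,1],[0,0,-2,1],[0,0,0,-2]]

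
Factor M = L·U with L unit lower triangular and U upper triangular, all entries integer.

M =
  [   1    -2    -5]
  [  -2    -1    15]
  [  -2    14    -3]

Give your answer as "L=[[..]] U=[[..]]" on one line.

L=[[1,0,0],[-2,1,0],[-2,-2,1]] U=[[1,-2,-5],[0,-5,5],[0,0,-3]]

  R1 -= -2·R0 → [0,-5,5]
  R2 -= -2·R0 → [0,10,-13]
  R2 -= -2·R1 → [0,0,-3]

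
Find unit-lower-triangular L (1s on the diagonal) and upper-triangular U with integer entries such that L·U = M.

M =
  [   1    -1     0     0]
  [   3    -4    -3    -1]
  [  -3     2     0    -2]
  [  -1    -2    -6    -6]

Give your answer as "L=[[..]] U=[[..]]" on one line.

  row1 -= 3·row0 → [0,-1,-3,-1]
  row2 -= -3·row0 → [0,-1,0,-2]
  row3 -= -1·row0 → [0,-3,-6,-6]
  row2 -= 1·row1 → [0,0,3,-1]
  row3 -= 3·row1 → [0,0,3,-3]
  row3 -= 1·row2 → [0,0,0,-2]

L=[[1,0,0,0],[3,1,0,0],[-3,1,1,0],[-1,3,1,1]] U=[[1,-1,0,0],[0,-1,-3,-1],[0,0,3,-1],[0,0,0,-2]]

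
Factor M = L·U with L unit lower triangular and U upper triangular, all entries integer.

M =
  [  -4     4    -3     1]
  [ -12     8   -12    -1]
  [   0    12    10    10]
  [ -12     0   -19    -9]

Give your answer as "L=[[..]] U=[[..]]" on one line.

  r1 -= 3·r0 → [0,-4,-3,-4]
  r2 -= 0·r0 → [0,12,10,10]
  r3 -= 3·r0 → [0,-12,-10,-12]
  r2 -= -3·r1 → [0,0,1,-2]
  r3 -= 3·r1 → [0,0,-1,0]
  r3 -= -1·r2 → [0,0,0,-2]

L=[[1,0,0,0],[3,1,0,0],[0,-3,1,0],[3,3,-1,1]] U=[[-4,4,-3,1],[0,-4,-3,-4],[0,0,1,-2],[0,0,0,-2]]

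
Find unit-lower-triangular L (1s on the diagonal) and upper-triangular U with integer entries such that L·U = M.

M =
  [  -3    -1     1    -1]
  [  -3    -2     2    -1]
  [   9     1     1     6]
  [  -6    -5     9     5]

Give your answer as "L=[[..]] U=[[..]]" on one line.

L=[[1,0,0,0],[1,1,0,0],[-3,2,1,0],[2,3,2,1]] U=[[-3,-1,1,-1],[0,-1,1,0],[0,0,2,3],[0,0,0,1]]

  r1 -= 1·r0 → [0,-1,1,0]
  r2 -= -3·r0 → [0,-2,4,3]
  r3 -= 2·r0 → [0,-3,7,7]
  r2 -= 2·r1 → [0,0,2,3]
  r3 -= 3·r1 → [0,0,4,7]
  r3 -= 2·r2 → [0,0,0,1]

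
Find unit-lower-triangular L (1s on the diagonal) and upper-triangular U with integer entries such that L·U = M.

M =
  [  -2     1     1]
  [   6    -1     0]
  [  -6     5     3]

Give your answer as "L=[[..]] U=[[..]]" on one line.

  R1 -= -3·R0 → [0,2,3]
  R2 -= 3·R0 → [0,2,0]
  R2 -= 1·R1 → [0,0,-3]

L=[[1,0,0],[-3,1,0],[3,1,1]] U=[[-2,1,1],[0,2,3],[0,0,-3]]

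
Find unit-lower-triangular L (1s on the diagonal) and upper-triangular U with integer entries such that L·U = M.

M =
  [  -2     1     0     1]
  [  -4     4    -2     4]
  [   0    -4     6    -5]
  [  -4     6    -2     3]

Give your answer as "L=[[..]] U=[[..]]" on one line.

L=[[1,0,0,0],[2,1,0,0],[0,-2,1,0],[2,2,1,1]] U=[[-2,1,0,1],[0,2,-2,2],[0,0,2,-1],[0,0,0,-2]]

  r1 -= 2·r0 → [0,2,-2,2]
  r2 -= 0·r0 → [0,-4,6,-5]
  r3 -= 2·r0 → [0,4,-2,1]
  r2 -= -2·r1 → [0,0,2,-1]
  r3 -= 2·r1 → [0,0,2,-3]
  r3 -= 1·r2 → [0,0,0,-2]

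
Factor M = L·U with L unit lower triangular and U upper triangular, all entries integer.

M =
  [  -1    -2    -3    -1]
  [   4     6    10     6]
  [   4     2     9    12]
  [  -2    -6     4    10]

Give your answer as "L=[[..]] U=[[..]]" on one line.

L=[[1,0,0,0],[-4,1,0,0],[-4,3,1,0],[2,1,4,1]] U=[[-1,-2,-3,-1],[0,-2,-2,2],[0,0,3,2],[0,0,0,2]]

  r1 -= -4·r0 → [0,-2,-2,2]
  r2 -= -4·r0 → [0,-6,-3,8]
  r3 -= 2·r0 → [0,-2,10,12]
  r2 -= 3·r1 → [0,0,3,2]
  r3 -= 1·r1 → [0,0,12,10]
  r3 -= 4·r2 → [0,0,0,2]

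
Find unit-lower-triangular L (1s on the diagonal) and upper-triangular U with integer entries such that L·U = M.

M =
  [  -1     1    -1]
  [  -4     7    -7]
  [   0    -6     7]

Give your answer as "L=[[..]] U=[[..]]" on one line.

  row1 -= 4·row0 → [0,3,-3]
  row2 -= 0·row0 → [0,-6,7]
  row2 -= -2·row1 → [0,0,1]

L=[[1,0,0],[4,1,0],[0,-2,1]] U=[[-1,1,-1],[0,3,-3],[0,0,1]]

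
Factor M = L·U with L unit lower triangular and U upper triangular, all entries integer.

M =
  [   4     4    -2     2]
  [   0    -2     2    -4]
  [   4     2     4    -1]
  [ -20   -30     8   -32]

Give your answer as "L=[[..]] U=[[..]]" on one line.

L=[[1,0,0,0],[0,1,0,0],[1,1,1,0],[-5,5,-3,1]] U=[[4,4,-2,2],[0,-2,2,-4],[0,0,4,1],[0,0,0,1]]

  R1 -= 0·R0 → [0,-2,2,-4]
  R2 -= 1·R0 → [0,-2,6,-3]
  R3 -= -5·R0 → [0,-10,-2,-22]
  R2 -= 1·R1 → [0,0,4,1]
  R3 -= 5·R1 → [0,0,-12,-2]
  R3 -= -3·R2 → [0,0,0,1]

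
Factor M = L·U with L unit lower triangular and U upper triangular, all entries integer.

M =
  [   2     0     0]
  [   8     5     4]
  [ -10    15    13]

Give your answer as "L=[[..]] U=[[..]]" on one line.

L=[[1,0,0],[4,1,0],[-5,3,1]] U=[[2,0,0],[0,5,4],[0,0,1]]

  R1 -= 4·R0 → [0,5,4]
  R2 -= -5·R0 → [0,15,13]
  R2 -= 3·R1 → [0,0,1]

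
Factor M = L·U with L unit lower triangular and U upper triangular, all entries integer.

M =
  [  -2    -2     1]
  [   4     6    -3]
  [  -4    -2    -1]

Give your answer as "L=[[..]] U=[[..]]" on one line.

L=[[1,0,0],[-2,1,0],[2,1,1]] U=[[-2,-2,1],[0,2,-1],[0,0,-2]]

  row1 -= -2·row0 → [0,2,-1]
  row2 -= 2·row0 → [0,2,-3]
  row2 -= 1·row1 → [0,0,-2]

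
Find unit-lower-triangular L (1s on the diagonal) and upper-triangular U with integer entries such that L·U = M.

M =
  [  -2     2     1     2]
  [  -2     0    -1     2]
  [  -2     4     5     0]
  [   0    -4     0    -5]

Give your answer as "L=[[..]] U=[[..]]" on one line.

L=[[1,0,0,0],[1,1,0,0],[1,-1,1,0],[0,2,2,1]] U=[[-2,2,1,2],[0,-2,-2,0],[0,0,2,-2],[0,0,0,-1]]

  r1 -= 1·r0 → [0,-2,-2,0]
  r2 -= 1·r0 → [0,2,4,-2]
  r3 -= 0·r0 → [0,-4,0,-5]
  r2 -= -1·r1 → [0,0,2,-2]
  r3 -= 2·r1 → [0,0,4,-5]
  r3 -= 2·r2 → [0,0,0,-1]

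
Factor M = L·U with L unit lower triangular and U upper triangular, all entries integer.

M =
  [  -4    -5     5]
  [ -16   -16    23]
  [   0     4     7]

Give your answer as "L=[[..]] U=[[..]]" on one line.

L=[[1,0,0],[4,1,0],[0,1,1]] U=[[-4,-5,5],[0,4,3],[0,0,4]]

  row1 -= 4·row0 → [0,4,3]
  row2 -= 0·row0 → [0,4,7]
  row2 -= 1·row1 → [0,0,4]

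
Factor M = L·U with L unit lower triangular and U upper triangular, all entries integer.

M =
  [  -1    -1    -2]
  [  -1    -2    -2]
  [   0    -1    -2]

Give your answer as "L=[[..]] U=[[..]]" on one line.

  row1 -= 1·row0 → [0,-1,0]
  row2 -= 0·row0 → [0,-1,-2]
  row2 -= 1·row1 → [0,0,-2]

L=[[1,0,0],[1,1,0],[0,1,1]] U=[[-1,-1,-2],[0,-1,0],[0,0,-2]]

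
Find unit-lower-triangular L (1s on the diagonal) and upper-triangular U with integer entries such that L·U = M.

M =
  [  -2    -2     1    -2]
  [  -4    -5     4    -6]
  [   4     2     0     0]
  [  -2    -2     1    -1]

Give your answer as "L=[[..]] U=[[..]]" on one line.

  R1 -= 2·R0 → [0,-1,2,-2]
  R2 -= -2·R0 → [0,-2,2,-4]
  R3 -= 1·R0 → [0,0,0,1]
  R2 -= 2·R1 → [0,0,-2,0]
  R3 -= 0·R1 → [0,0,0,1]
  R3 -= 0·R2 → [0,0,0,1]

L=[[1,0,0,0],[2,1,0,0],[-2,2,1,0],[1,0,0,1]] U=[[-2,-2,1,-2],[0,-1,2,-2],[0,0,-2,0],[0,0,0,1]]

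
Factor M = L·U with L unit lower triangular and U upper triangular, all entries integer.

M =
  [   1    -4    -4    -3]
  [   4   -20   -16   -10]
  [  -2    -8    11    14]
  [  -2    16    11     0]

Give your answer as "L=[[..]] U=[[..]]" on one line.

L=[[1,0,0,0],[4,1,0,0],[-2,4,1,0],[-2,-2,1,1]] U=[[1,-4,-4,-3],[0,-4,0,2],[0,0,3,0],[0,0,0,-2]]

  r1 -= 4·r0 → [0,-4,0,2]
  r2 -= -2·r0 → [0,-16,3,8]
  r3 -= -2·r0 → [0,8,3,-6]
  r2 -= 4·r1 → [0,0,3,0]
  r3 -= -2·r1 → [0,0,3,-2]
  r3 -= 1·r2 → [0,0,0,-2]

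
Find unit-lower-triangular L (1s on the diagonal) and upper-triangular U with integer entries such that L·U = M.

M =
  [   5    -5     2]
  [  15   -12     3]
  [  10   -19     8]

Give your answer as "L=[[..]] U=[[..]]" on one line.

L=[[1,0,0],[3,1,0],[2,-3,1]] U=[[5,-5,2],[0,3,-3],[0,0,-5]]

  R1 -= 3·R0 → [0,3,-3]
  R2 -= 2·R0 → [0,-9,4]
  R2 -= -3·R1 → [0,0,-5]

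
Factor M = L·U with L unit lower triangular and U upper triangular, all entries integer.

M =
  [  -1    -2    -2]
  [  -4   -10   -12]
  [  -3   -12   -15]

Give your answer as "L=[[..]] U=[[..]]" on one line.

  row1 -= 4·row0 → [0,-2,-4]
  row2 -= 3·row0 → [0,-6,-9]
  row2 -= 3·row1 → [0,0,3]

L=[[1,0,0],[4,1,0],[3,3,1]] U=[[-1,-2,-2],[0,-2,-4],[0,0,3]]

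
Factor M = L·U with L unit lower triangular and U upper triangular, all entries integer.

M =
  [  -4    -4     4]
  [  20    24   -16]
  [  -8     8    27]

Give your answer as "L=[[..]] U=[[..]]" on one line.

  R1 -= -5·R0 → [0,4,4]
  R2 -= 2·R0 → [0,16,19]
  R2 -= 4·R1 → [0,0,3]

L=[[1,0,0],[-5,1,0],[2,4,1]] U=[[-4,-4,4],[0,4,4],[0,0,3]]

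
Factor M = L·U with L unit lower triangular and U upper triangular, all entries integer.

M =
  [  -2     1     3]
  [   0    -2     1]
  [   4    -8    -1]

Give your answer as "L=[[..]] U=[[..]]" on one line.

  R1 -= 0·R0 → [0,-2,1]
  R2 -= -2·R0 → [0,-6,5]
  R2 -= 3·R1 → [0,0,2]

L=[[1,0,0],[0,1,0],[-2,3,1]] U=[[-2,1,3],[0,-2,1],[0,0,2]]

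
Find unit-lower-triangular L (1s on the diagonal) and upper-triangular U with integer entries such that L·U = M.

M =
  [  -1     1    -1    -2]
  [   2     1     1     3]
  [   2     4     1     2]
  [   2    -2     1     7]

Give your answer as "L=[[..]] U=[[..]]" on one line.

  R1 -= -2·R0 → [0,3,-1,-1]
  R2 -= -2·R0 → [0,6,-1,-2]
  R3 -= -2·R0 → [0,0,-1,3]
  R2 -= 2·R1 → [0,0,1,0]
  R3 -= 0·R1 → [0,0,-1,3]
  R3 -= -1·R2 → [0,0,0,3]

L=[[1,0,0,0],[-2,1,0,0],[-2,2,1,0],[-2,0,-1,1]] U=[[-1,1,-1,-2],[0,3,-1,-1],[0,0,1,0],[0,0,0,3]]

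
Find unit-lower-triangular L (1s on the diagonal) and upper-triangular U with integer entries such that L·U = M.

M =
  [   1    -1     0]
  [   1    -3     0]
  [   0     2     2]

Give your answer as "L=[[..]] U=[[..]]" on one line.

  R1 -= 1·R0 → [0,-2,0]
  R2 -= 0·R0 → [0,2,2]
  R2 -= -1·R1 → [0,0,2]

L=[[1,0,0],[1,1,0],[0,-1,1]] U=[[1,-1,0],[0,-2,0],[0,0,2]]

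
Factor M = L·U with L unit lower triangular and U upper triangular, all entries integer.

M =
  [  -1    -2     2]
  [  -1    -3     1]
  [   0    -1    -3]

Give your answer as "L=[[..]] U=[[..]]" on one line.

  row1 -= 1·row0 → [0,-1,-1]
  row2 -= 0·row0 → [0,-1,-3]
  row2 -= 1·row1 → [0,0,-2]

L=[[1,0,0],[1,1,0],[0,1,1]] U=[[-1,-2,2],[0,-1,-1],[0,0,-2]]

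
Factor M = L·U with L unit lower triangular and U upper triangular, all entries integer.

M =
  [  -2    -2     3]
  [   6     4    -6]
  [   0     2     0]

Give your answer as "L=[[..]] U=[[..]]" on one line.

  row1 -= -3·row0 → [0,-2,3]
  row2 -= 0·row0 → [0,2,0]
  row2 -= -1·row1 → [0,0,3]

L=[[1,0,0],[-3,1,0],[0,-1,1]] U=[[-2,-2,3],[0,-2,3],[0,0,3]]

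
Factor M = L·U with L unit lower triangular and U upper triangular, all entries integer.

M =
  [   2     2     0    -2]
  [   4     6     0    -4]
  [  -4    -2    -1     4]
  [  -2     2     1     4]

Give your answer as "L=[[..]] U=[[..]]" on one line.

  row1 -= 2·row0 → [0,2,0,0]
  row2 -= -2·row0 → [0,2,-1,0]
  row3 -= -1·row0 → [0,4,1,2]
  row2 -= 1·row1 → [0,0,-1,0]
  row3 -= 2·row1 → [0,0,1,2]
  row3 -= -1·row2 → [0,0,0,2]

L=[[1,0,0,0],[2,1,0,0],[-2,1,1,0],[-1,2,-1,1]] U=[[2,2,0,-2],[0,2,0,0],[0,0,-1,0],[0,0,0,2]]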